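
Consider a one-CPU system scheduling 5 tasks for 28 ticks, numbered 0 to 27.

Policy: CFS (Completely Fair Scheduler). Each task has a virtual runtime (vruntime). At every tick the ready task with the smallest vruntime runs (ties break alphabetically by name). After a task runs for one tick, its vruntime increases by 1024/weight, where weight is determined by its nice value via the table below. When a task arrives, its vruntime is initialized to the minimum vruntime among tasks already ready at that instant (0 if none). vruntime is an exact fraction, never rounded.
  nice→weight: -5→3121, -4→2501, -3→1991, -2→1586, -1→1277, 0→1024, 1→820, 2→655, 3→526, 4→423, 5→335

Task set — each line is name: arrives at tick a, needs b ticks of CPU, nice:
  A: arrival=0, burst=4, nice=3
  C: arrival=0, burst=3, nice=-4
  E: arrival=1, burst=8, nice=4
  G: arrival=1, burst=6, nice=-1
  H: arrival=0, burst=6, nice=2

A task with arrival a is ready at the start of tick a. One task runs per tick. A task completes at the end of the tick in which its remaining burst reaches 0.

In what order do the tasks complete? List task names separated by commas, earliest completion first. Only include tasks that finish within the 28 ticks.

completion order = C, G, A, H, E

t=0: vr[A=0 C=0 H=0] → run A
t=1: vr[A=512/263 C=0 E=0 G=0 H=0] → run C
t=2: vr[A=512/263 C=1024/2501 E=0 G=0 H=0] → run E
t=3: vr[A=512/263 C=1024/2501 E=1024/423 G=0 H=0] → run G
t=4: vr[A=512/263 C=1024/2501 E=1024/423 G=1024/1277 H=0] → run H
t=5: vr[A=512/263 C=1024/2501 E=1024/423 G=1024/1277 H=1024/655] → run C
t=6: vr[A=512/263 C=2048/2501 E=1024/423 G=1024/1277 H=1024/655] → run G
t=7: vr[A=512/263 C=2048/2501 E=1024/423 G=2048/1277 H=1024/655] → run C
t=8: vr[A=512/263 E=1024/423 G=2048/1277 H=1024/655] → run H
t=9: vr[A=512/263 E=1024/423 G=2048/1277 H=2048/655] → run G
t=10: vr[A=512/263 E=1024/423 G=3072/1277 H=2048/655] → run A
t=11: vr[A=1024/263 E=1024/423 G=3072/1277 H=2048/655] → run G
t=12: vr[A=1024/263 E=1024/423 G=4096/1277 H=2048/655] → run E
t=13: vr[A=1024/263 E=2048/423 G=4096/1277 H=2048/655] → run H
t=14: vr[A=1024/263 E=2048/423 G=4096/1277 H=3072/655] → run G
t=15: vr[A=1024/263 E=2048/423 G=5120/1277 H=3072/655] → run A
t=16: vr[A=1536/263 E=2048/423 G=5120/1277 H=3072/655] → run G
t=17: vr[A=1536/263 E=2048/423 H=3072/655] → run H
t=18: vr[A=1536/263 E=2048/423 H=4096/655] → run E
t=19: vr[A=1536/263 E=1024/141 H=4096/655] → run A
t=20: vr[E=1024/141 H=4096/655] → run H
t=21: vr[E=1024/141 H=1024/131] → run E
t=22: vr[E=4096/423 H=1024/131] → run H
t=23: vr[E=4096/423] → run E
t=24: vr[E=5120/423] → run E
t=25: vr[E=2048/141] → run E
t=26: vr[E=7168/423] → run E
t=27: (idle)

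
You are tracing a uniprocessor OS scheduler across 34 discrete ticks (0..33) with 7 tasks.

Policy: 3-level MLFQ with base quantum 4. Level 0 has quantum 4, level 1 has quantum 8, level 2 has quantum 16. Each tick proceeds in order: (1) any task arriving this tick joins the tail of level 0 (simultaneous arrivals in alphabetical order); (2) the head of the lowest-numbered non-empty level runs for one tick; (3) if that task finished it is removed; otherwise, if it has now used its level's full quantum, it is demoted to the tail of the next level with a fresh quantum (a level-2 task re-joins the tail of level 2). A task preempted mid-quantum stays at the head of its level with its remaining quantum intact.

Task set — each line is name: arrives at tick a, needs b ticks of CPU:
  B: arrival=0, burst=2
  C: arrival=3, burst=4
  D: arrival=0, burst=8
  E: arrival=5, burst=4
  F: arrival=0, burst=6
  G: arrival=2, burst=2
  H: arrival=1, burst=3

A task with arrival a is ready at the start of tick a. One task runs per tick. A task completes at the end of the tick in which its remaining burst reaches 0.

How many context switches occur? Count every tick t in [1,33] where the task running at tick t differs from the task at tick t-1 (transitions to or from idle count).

context switches = 9

t=0: L0/L1/L2 = BDF/-/- → run B
t=1: L0/L1/L2 = BDFH/-/- → run B
t=2: L0/L1/L2 = DFHG/-/- → run D
t=3: L0/L1/L2 = DFHGC/-/- → run D
t=4: L0/L1/L2 = DFHGC/-/- → run D
t=5: L0/L1/L2 = DFHGCE/-/- → run D
t=6: L0/L1/L2 = FHGCE/D/- → run F
t=7: L0/L1/L2 = FHGCE/D/- → run F
t=8: L0/L1/L2 = FHGCE/D/- → run F
t=9: L0/L1/L2 = FHGCE/D/- → run F
t=10: L0/L1/L2 = HGCE/DF/- → run H
t=11: L0/L1/L2 = HGCE/DF/- → run H
t=12: L0/L1/L2 = HGCE/DF/- → run H
t=13: L0/L1/L2 = GCE/DF/- → run G
t=14: L0/L1/L2 = GCE/DF/- → run G
t=15: L0/L1/L2 = CE/DF/- → run C
t=16: L0/L1/L2 = CE/DF/- → run C
t=17: L0/L1/L2 = CE/DF/- → run C
t=18: L0/L1/L2 = CE/DF/- → run C
t=19: L0/L1/L2 = E/DF/- → run E
t=20: L0/L1/L2 = E/DF/- → run E
t=21: L0/L1/L2 = E/DF/- → run E
t=22: L0/L1/L2 = E/DF/- → run E
t=23: L0/L1/L2 = -/DF/- → run D
t=24: L0/L1/L2 = -/DF/- → run D
t=25: L0/L1/L2 = -/DF/- → run D
t=26: L0/L1/L2 = -/DF/- → run D
t=27: L0/L1/L2 = -/F/- → run F
t=28: L0/L1/L2 = -/F/- → run F
t=29: (idle)
t=30: (idle)
t=31: (idle)
t=32: (idle)
t=33: (idle)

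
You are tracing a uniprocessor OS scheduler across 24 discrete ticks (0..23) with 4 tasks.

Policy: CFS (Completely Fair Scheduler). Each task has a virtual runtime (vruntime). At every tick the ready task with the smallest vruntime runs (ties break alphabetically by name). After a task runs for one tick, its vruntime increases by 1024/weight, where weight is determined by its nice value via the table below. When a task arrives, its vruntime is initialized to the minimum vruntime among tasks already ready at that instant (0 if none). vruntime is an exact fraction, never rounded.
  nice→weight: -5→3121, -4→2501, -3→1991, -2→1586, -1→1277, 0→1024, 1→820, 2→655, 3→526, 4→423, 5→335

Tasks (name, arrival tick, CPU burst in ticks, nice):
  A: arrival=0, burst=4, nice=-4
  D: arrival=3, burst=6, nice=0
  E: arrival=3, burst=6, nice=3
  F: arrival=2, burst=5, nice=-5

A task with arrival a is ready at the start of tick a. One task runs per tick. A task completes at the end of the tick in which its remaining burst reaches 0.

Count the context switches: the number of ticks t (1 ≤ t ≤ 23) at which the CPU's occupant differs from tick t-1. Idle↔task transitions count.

context switches = 13

t=0: vr[A=0] → run A
t=1: vr[A=1024/2501] → run A
t=2: vr[A=2048/2501 F=2048/2501] → run A
t=3: vr[A=3072/2501 D=2048/2501 E=2048/2501 F=2048/2501] → run D
t=4: vr[A=3072/2501 D=4549/2501 E=2048/2501 F=2048/2501] → run E
t=5: vr[A=3072/2501 D=4549/2501 E=1819136/657763 F=2048/2501] → run F
t=6: vr[A=3072/2501 D=4549/2501 E=1819136/657763 F=8952832/7805621] → run F
t=7: vr[A=3072/2501 D=4549/2501 E=1819136/657763 F=11513856/7805621] → run A
t=8: vr[D=4549/2501 E=1819136/657763 F=11513856/7805621] → run F
t=9: vr[D=4549/2501 E=1819136/657763 F=14074880/7805621] → run F
t=10: vr[D=4549/2501 E=1819136/657763 F=16635904/7805621] → run D
t=11: vr[D=7050/2501 E=1819136/657763 F=16635904/7805621] → run F
t=12: vr[D=7050/2501 E=1819136/657763] → run E
t=13: vr[D=7050/2501 E=3099648/657763] → run D
t=14: vr[D=9551/2501 E=3099648/657763] → run D
t=15: vr[D=12052/2501 E=3099648/657763] → run E
t=16: vr[D=12052/2501 E=4380160/657763] → run D
t=17: vr[D=14553/2501 E=4380160/657763] → run D
t=18: vr[E=4380160/657763] → run E
t=19: vr[E=5660672/657763] → run E
t=20: vr[E=6941184/657763] → run E
t=21: (idle)
t=22: (idle)
t=23: (idle)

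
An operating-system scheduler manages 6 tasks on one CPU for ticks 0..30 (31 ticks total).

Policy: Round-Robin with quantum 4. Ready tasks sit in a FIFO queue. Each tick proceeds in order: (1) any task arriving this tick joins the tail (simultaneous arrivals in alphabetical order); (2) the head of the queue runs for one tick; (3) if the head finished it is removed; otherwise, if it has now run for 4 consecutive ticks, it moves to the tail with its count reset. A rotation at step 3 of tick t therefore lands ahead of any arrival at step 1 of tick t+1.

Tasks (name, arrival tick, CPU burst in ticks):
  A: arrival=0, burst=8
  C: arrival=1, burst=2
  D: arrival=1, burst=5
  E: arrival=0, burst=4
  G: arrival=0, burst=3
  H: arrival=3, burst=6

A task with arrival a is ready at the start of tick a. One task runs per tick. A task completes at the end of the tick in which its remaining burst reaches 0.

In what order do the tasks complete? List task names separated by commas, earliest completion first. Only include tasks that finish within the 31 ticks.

t=0: queue=[A,E,G] q_used=0 → run A
t=1: queue=[A,E,G,C,D] q_used=1 → run A
t=2: queue=[A,E,G,C,D] q_used=2 → run A
t=3: queue=[A,E,G,C,D,H] q_used=3 → run A
t=4: queue=[E,G,C,D,H,A] q_used=0 → run E
t=5: queue=[E,G,C,D,H,A] q_used=1 → run E
t=6: queue=[E,G,C,D,H,A] q_used=2 → run E
t=7: queue=[E,G,C,D,H,A] q_used=3 → run E
t=8: queue=[G,C,D,H,A] q_used=0 → run G
t=9: queue=[G,C,D,H,A] q_used=1 → run G
t=10: queue=[G,C,D,H,A] q_used=2 → run G
t=11: queue=[C,D,H,A] q_used=0 → run C
t=12: queue=[C,D,H,A] q_used=1 → run C
t=13: queue=[D,H,A] q_used=0 → run D
t=14: queue=[D,H,A] q_used=1 → run D
t=15: queue=[D,H,A] q_used=2 → run D
t=16: queue=[D,H,A] q_used=3 → run D
t=17: queue=[H,A,D] q_used=0 → run H
t=18: queue=[H,A,D] q_used=1 → run H
t=19: queue=[H,A,D] q_used=2 → run H
t=20: queue=[H,A,D] q_used=3 → run H
t=21: queue=[A,D,H] q_used=0 → run A
t=22: queue=[A,D,H] q_used=1 → run A
t=23: queue=[A,D,H] q_used=2 → run A
t=24: queue=[A,D,H] q_used=3 → run A
t=25: queue=[D,H] q_used=0 → run D
t=26: queue=[H] q_used=0 → run H
t=27: queue=[H] q_used=1 → run H
t=28: (idle)
t=29: (idle)
t=30: (idle)

completion order = E, G, C, A, D, H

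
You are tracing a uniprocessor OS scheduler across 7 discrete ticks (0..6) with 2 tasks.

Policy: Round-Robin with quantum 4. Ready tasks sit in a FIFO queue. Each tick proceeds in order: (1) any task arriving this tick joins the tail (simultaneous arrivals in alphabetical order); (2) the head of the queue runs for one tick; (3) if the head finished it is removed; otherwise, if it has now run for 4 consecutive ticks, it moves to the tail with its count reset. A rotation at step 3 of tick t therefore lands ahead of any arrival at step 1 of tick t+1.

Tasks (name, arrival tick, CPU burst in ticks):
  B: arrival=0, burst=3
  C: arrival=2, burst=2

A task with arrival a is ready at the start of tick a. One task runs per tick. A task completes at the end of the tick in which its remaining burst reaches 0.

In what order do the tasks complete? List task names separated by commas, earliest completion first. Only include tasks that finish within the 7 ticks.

t=0: queue=[B] q_used=0 → run B
t=1: queue=[B] q_used=1 → run B
t=2: queue=[B,C] q_used=2 → run B
t=3: queue=[C] q_used=0 → run C
t=4: queue=[C] q_used=1 → run C
t=5: (idle)
t=6: (idle)

completion order = B, C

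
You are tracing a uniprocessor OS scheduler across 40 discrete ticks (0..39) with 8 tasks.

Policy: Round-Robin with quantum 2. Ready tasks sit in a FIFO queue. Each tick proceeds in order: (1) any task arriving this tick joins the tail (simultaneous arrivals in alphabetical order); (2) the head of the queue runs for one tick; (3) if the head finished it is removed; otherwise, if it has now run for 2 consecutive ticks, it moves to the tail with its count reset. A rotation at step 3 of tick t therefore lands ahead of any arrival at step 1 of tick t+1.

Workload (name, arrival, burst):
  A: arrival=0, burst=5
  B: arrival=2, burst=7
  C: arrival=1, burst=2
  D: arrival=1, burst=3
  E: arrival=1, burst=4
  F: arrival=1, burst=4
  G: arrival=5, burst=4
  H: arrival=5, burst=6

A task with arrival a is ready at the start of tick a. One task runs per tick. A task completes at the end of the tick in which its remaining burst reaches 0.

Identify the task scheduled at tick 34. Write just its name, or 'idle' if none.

t=0: queue=[A] q_used=0 → run A
t=1: queue=[A,C,D,E,F] q_used=1 → run A
t=2: queue=[C,D,E,F,A,B] q_used=0 → run C
t=3: queue=[C,D,E,F,A,B] q_used=1 → run C
t=4: queue=[D,E,F,A,B] q_used=0 → run D
t=5: queue=[D,E,F,A,B,G,H] q_used=1 → run D
t=6: queue=[E,F,A,B,G,H,D] q_used=0 → run E
t=7: queue=[E,F,A,B,G,H,D] q_used=1 → run E
t=8: queue=[F,A,B,G,H,D,E] q_used=0 → run F
t=9: queue=[F,A,B,G,H,D,E] q_used=1 → run F
t=10: queue=[A,B,G,H,D,E,F] q_used=0 → run A
t=11: queue=[A,B,G,H,D,E,F] q_used=1 → run A
t=12: queue=[B,G,H,D,E,F,A] q_used=0 → run B
t=13: queue=[B,G,H,D,E,F,A] q_used=1 → run B
t=14: queue=[G,H,D,E,F,A,B] q_used=0 → run G
t=15: queue=[G,H,D,E,F,A,B] q_used=1 → run G
t=16: queue=[H,D,E,F,A,B,G] q_used=0 → run H
t=17: queue=[H,D,E,F,A,B,G] q_used=1 → run H
t=18: queue=[D,E,F,A,B,G,H] q_used=0 → run D
t=19: queue=[E,F,A,B,G,H] q_used=0 → run E
t=20: queue=[E,F,A,B,G,H] q_used=1 → run E
t=21: queue=[F,A,B,G,H] q_used=0 → run F
t=22: queue=[F,A,B,G,H] q_used=1 → run F
t=23: queue=[A,B,G,H] q_used=0 → run A
t=24: queue=[B,G,H] q_used=0 → run B
t=25: queue=[B,G,H] q_used=1 → run B
t=26: queue=[G,H,B] q_used=0 → run G
t=27: queue=[G,H,B] q_used=1 → run G
t=28: queue=[H,B] q_used=0 → run H
t=29: queue=[H,B] q_used=1 → run H
t=30: queue=[B,H] q_used=0 → run B
t=31: queue=[B,H] q_used=1 → run B
t=32: queue=[H,B] q_used=0 → run H
t=33: queue=[H,B] q_used=1 → run H
t=34: queue=[B] q_used=0 → run B
t=35: (idle)
t=36: (idle)
t=37: (idle)
t=38: (idle)
t=39: (idle)

running at tick 34 = B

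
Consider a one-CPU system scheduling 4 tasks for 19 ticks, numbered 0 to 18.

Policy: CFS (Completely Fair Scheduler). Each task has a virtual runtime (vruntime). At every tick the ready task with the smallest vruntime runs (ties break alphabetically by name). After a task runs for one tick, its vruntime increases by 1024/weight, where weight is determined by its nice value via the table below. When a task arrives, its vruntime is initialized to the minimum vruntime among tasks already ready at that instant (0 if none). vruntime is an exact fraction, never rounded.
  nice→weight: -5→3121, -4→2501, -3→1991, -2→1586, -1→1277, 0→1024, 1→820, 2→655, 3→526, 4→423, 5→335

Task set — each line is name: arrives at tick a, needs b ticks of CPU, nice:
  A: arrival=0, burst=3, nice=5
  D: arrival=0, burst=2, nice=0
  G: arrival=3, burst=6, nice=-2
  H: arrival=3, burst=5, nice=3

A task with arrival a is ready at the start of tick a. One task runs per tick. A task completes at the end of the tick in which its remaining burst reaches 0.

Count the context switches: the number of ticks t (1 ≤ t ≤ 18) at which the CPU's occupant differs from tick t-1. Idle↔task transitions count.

context switches = 11

t=0: vr[A=0 D=0] → run A
t=1: vr[A=1024/335 D=0] → run D
t=2: vr[A=1024/335 D=1] → run D
t=3: vr[A=1024/335 G=1024/335 H=1024/335] → run A
t=4: vr[A=2048/335 G=1024/335 H=1024/335] → run G
t=5: vr[A=2048/335 G=983552/265655 H=1024/335] → run H
t=6: vr[A=2048/335 G=983552/265655 H=440832/88105] → run G
t=7: vr[A=2048/335 G=1155072/265655 H=440832/88105] → run G
t=8: vr[A=2048/335 G=1326592/265655 H=440832/88105] → run G
t=9: vr[A=2048/335 G=1498112/265655 H=440832/88105] → run H
t=10: vr[A=2048/335 G=1498112/265655 H=612352/88105] → run G
t=11: vr[A=2048/335 G=1669632/265655 H=612352/88105] → run A
t=12: vr[G=1669632/265655 H=612352/88105] → run G
t=13: vr[H=612352/88105] → run H
t=14: vr[H=783872/88105] → run H
t=15: vr[H=955392/88105] → run H
t=16: (idle)
t=17: (idle)
t=18: (idle)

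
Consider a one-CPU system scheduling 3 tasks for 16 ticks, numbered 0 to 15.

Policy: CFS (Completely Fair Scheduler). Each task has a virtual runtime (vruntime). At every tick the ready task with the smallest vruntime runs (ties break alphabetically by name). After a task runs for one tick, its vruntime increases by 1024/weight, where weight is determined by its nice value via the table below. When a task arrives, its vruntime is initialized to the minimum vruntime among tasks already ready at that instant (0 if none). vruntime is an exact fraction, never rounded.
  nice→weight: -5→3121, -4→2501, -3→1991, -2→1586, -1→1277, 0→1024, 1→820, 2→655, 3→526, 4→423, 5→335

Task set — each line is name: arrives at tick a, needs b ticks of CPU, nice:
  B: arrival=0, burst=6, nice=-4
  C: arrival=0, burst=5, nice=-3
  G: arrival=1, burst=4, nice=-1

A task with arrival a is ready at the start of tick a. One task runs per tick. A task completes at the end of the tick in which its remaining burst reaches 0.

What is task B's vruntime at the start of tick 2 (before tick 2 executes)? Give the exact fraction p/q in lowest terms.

vruntime(B, start of tick 2) = 1024/2501

t=0: vr[B=0 C=0] → run B
t=1: vr[B=1024/2501 C=0 G=0] → run C
t=2: vr[B=1024/2501 C=1024/1991 G=0] → run G
t=3: vr[B=1024/2501 C=1024/1991 G=1024/1277] → run B
t=4: vr[B=2048/2501 C=1024/1991 G=1024/1277] → run C
t=5: vr[B=2048/2501 C=2048/1991 G=1024/1277] → run G
t=6: vr[B=2048/2501 C=2048/1991 G=2048/1277] → run B
t=7: vr[B=3072/2501 C=2048/1991 G=2048/1277] → run C
t=8: vr[B=3072/2501 C=3072/1991 G=2048/1277] → run B
t=9: vr[B=4096/2501 C=3072/1991 G=2048/1277] → run C
t=10: vr[B=4096/2501 C=4096/1991 G=2048/1277] → run G
t=11: vr[B=4096/2501 C=4096/1991 G=3072/1277] → run B
t=12: vr[B=5120/2501 C=4096/1991 G=3072/1277] → run B
t=13: vr[C=4096/1991 G=3072/1277] → run C
t=14: vr[G=3072/1277] → run G
t=15: (idle)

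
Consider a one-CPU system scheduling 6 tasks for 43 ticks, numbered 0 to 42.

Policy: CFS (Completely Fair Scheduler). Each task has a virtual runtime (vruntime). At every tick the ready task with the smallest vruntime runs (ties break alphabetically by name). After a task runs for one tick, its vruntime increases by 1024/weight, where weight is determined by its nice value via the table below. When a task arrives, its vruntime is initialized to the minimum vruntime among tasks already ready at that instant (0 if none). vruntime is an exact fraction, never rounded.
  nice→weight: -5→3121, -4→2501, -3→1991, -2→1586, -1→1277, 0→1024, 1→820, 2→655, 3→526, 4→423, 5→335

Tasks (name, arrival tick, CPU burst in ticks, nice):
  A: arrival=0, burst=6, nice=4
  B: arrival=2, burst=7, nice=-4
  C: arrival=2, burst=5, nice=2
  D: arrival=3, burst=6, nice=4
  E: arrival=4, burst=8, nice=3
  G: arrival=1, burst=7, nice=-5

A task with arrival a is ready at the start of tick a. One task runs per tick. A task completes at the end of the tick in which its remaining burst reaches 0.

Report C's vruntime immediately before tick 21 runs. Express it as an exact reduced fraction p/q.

t=0: vr[A=0] → run A
t=1: vr[A=1024/423 G=1024/423] → run A
t=2: vr[A=2048/423 B=1024/423 C=1024/423 G=1024/423] → run B
t=3: vr[A=2048/423 B=2994176/1057923 C=1024/423 D=1024/423 G=1024/423] → run C
t=4: vr[A=2048/423 B=2994176/1057923 C=1103872/277065 D=1024/423 E=1024/423 G=1024/423] → run D
t=5: vr[A=2048/423 B=2994176/1057923 C=1103872/277065 D=2048/423 E=1024/423 G=1024/423] → run E
t=6: vr[A=2048/423 B=2994176/1057923 C=1103872/277065 D=2048/423 E=485888/111249 G=1024/423] → run G
t=7: vr[A=2048/423 B=2994176/1057923 C=1103872/277065 D=2048/423 E=485888/111249 G=3629056/1320183] → run G
t=8: vr[A=2048/423 B=2994176/1057923 C=1103872/277065 D=2048/423 E=485888/111249 G=4062208/1320183] → run B
t=9: vr[A=2048/423 B=3427328/1057923 C=1103872/277065 D=2048/423 E=485888/111249 G=4062208/1320183] → run G
t=10: vr[A=2048/423 B=3427328/1057923 C=1103872/277065 D=2048/423 E=485888/111249 G=4495360/1320183] → run B
t=11: vr[A=2048/423 B=3860480/1057923 C=1103872/277065 D=2048/423 E=485888/111249 G=4495360/1320183] → run G
t=12: vr[A=2048/423 B=3860480/1057923 C=1103872/277065 D=2048/423 E=485888/111249 G=4928512/1320183] → run B
t=13: vr[A=2048/423 B=4293632/1057923 C=1103872/277065 D=2048/423 E=485888/111249 G=4928512/1320183] → run G
t=14: vr[A=2048/423 B=4293632/1057923 C=1103872/277065 D=2048/423 E=485888/111249 G=5361664/1320183] → run C
t=15: vr[A=2048/423 B=4293632/1057923 C=1537024/277065 D=2048/423 E=485888/111249 G=5361664/1320183] → run B
t=16: vr[A=2048/423 B=4726784/1057923 C=1537024/277065 D=2048/423 E=485888/111249 G=5361664/1320183] → run G
t=17: vr[A=2048/423 B=4726784/1057923 C=1537024/277065 D=2048/423 E=485888/111249 G=5794816/1320183] → run E
t=18: vr[A=2048/423 B=4726784/1057923 C=1537024/277065 D=2048/423 E=702464/111249 G=5794816/1320183] → run G
t=19: vr[A=2048/423 B=4726784/1057923 C=1537024/277065 D=2048/423 E=702464/111249] → run B
t=20: vr[A=2048/423 B=5159936/1057923 C=1537024/277065 D=2048/423 E=702464/111249] → run A
t=21: vr[A=1024/141 B=5159936/1057923 C=1537024/277065 D=2048/423 E=702464/111249] → run D
t=22: vr[A=1024/141 B=5159936/1057923 C=1537024/277065 D=1024/141 E=702464/111249] → run B
t=23: vr[A=1024/141 C=1537024/277065 D=1024/141 E=702464/111249] → run C
t=24: vr[A=1024/141 C=1970176/277065 D=1024/141 E=702464/111249] → run E
t=25: vr[A=1024/141 C=1970176/277065 D=1024/141 E=919040/111249] → run C
t=26: vr[A=1024/141 C=2403328/277065 D=1024/141 E=919040/111249] → run A
t=27: vr[A=4096/423 C=2403328/277065 D=1024/141 E=919040/111249] → run D
t=28: vr[A=4096/423 C=2403328/277065 D=4096/423 E=919040/111249] → run E
t=29: vr[A=4096/423 C=2403328/277065 D=4096/423 E=1135616/111249] → run C
t=30: vr[A=4096/423 D=4096/423 E=1135616/111249] → run A
t=31: vr[A=5120/423 D=4096/423 E=1135616/111249] → run D
t=32: vr[A=5120/423 D=5120/423 E=1135616/111249] → run E
t=33: vr[A=5120/423 D=5120/423 E=1352192/111249] → run A
t=34: vr[D=5120/423 E=1352192/111249] → run D
t=35: vr[D=2048/141 E=1352192/111249] → run E
t=36: vr[D=2048/141 E=1568768/111249] → run E
t=37: vr[D=2048/141 E=1785344/111249] → run D
t=38: vr[E=1785344/111249] → run E
t=39: (idle)
t=40: (idle)
t=41: (idle)
t=42: (idle)

vruntime(C, start of tick 21) = 1537024/277065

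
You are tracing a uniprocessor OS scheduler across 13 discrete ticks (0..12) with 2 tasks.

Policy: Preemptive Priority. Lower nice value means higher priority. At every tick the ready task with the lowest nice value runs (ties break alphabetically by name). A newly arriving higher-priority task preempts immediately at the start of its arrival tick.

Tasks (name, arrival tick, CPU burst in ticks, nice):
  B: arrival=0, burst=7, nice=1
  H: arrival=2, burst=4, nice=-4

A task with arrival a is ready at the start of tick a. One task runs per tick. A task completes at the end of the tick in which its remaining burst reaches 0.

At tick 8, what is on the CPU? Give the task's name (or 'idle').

running at tick 8 = B

t=0: ready={B} → run B
t=1: ready={B} → run B
t=2: ready={B,H} → run H
t=3: ready={B,H} → run H
t=4: ready={B,H} → run H
t=5: ready={B,H} → run H
t=6: ready={B} → run B
t=7: ready={B} → run B
t=8: ready={B} → run B
t=9: ready={B} → run B
t=10: ready={B} → run B
t=11: (idle)
t=12: (idle)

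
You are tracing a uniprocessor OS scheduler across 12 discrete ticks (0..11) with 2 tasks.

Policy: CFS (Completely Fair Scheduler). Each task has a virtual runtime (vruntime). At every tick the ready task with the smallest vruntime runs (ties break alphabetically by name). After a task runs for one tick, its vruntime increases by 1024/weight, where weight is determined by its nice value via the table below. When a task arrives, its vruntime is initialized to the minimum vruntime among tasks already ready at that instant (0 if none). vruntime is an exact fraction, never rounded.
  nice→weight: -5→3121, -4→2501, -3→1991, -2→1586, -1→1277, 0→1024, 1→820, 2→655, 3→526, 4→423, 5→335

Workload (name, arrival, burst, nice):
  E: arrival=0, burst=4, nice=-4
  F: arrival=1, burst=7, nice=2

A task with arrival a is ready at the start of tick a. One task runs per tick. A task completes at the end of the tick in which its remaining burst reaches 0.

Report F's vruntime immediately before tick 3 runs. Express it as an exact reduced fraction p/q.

vruntime(F, start of tick 3) = 3231744/1638155

t=0: vr[E=0] → run E
t=1: vr[E=1024/2501 F=1024/2501] → run E
t=2: vr[E=2048/2501 F=1024/2501] → run F
t=3: vr[E=2048/2501 F=3231744/1638155] → run E
t=4: vr[E=3072/2501 F=3231744/1638155] → run E
t=5: vr[F=3231744/1638155] → run F
t=6: vr[F=5792768/1638155] → run F
t=7: vr[F=8353792/1638155] → run F
t=8: vr[F=10914816/1638155] → run F
t=9: vr[F=2695168/327631] → run F
t=10: vr[F=16036864/1638155] → run F
t=11: (idle)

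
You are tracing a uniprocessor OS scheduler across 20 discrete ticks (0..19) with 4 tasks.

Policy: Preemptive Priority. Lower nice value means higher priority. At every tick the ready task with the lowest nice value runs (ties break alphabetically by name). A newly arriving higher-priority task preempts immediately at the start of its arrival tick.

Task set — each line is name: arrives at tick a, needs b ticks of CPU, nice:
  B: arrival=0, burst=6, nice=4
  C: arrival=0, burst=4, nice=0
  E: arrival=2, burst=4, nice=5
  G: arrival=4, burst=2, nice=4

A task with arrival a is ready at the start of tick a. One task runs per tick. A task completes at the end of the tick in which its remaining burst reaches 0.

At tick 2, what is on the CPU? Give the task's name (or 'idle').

t=0: ready={B,C} → run C
t=1: ready={B,C} → run C
t=2: ready={B,C,E} → run C
t=3: ready={B,C,E} → run C
t=4: ready={B,E,G} → run B
t=5: ready={B,E,G} → run B
t=6: ready={B,E,G} → run B
t=7: ready={B,E,G} → run B
t=8: ready={B,E,G} → run B
t=9: ready={B,E,G} → run B
t=10: ready={E,G} → run G
t=11: ready={E,G} → run G
t=12: ready={E} → run E
t=13: ready={E} → run E
t=14: ready={E} → run E
t=15: ready={E} → run E
t=16: (idle)
t=17: (idle)
t=18: (idle)
t=19: (idle)

running at tick 2 = C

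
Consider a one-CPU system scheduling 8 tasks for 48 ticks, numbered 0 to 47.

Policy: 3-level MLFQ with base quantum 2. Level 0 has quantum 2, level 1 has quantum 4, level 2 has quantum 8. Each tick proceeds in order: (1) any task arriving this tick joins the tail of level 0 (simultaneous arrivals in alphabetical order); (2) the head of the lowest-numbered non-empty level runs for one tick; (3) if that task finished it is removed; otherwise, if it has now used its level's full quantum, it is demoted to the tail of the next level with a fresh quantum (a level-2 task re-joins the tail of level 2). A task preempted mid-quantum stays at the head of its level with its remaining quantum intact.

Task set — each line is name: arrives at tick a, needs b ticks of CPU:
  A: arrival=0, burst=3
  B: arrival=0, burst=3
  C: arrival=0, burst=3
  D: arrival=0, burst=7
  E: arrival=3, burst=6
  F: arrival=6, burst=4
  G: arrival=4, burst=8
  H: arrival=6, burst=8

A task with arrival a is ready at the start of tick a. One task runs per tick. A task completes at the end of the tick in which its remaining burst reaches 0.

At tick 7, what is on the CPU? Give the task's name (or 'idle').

running at tick 7 = D

t=0: L0/L1/L2 = ABCD/-/- → run A
t=1: L0/L1/L2 = ABCD/-/- → run A
t=2: L0/L1/L2 = BCD/A/- → run B
t=3: L0/L1/L2 = BCDE/A/- → run B
t=4: L0/L1/L2 = CDEG/AB/- → run C
t=5: L0/L1/L2 = CDEG/AB/- → run C
t=6: L0/L1/L2 = DEGFH/ABC/- → run D
t=7: L0/L1/L2 = DEGFH/ABC/- → run D
t=8: L0/L1/L2 = EGFH/ABCD/- → run E
t=9: L0/L1/L2 = EGFH/ABCD/- → run E
t=10: L0/L1/L2 = GFH/ABCDE/- → run G
t=11: L0/L1/L2 = GFH/ABCDE/- → run G
t=12: L0/L1/L2 = FH/ABCDEG/- → run F
t=13: L0/L1/L2 = FH/ABCDEG/- → run F
t=14: L0/L1/L2 = H/ABCDEGF/- → run H
t=15: L0/L1/L2 = H/ABCDEGF/- → run H
t=16: L0/L1/L2 = -/ABCDEGFH/- → run A
t=17: L0/L1/L2 = -/BCDEGFH/- → run B
t=18: L0/L1/L2 = -/CDEGFH/- → run C
t=19: L0/L1/L2 = -/DEGFH/- → run D
t=20: L0/L1/L2 = -/DEGFH/- → run D
t=21: L0/L1/L2 = -/DEGFH/- → run D
t=22: L0/L1/L2 = -/DEGFH/- → run D
t=23: L0/L1/L2 = -/EGFH/D → run E
t=24: L0/L1/L2 = -/EGFH/D → run E
t=25: L0/L1/L2 = -/EGFH/D → run E
t=26: L0/L1/L2 = -/EGFH/D → run E
t=27: L0/L1/L2 = -/GFH/D → run G
t=28: L0/L1/L2 = -/GFH/D → run G
t=29: L0/L1/L2 = -/GFH/D → run G
t=30: L0/L1/L2 = -/GFH/D → run G
t=31: L0/L1/L2 = -/FH/DG → run F
t=32: L0/L1/L2 = -/FH/DG → run F
t=33: L0/L1/L2 = -/H/DG → run H
t=34: L0/L1/L2 = -/H/DG → run H
t=35: L0/L1/L2 = -/H/DG → run H
t=36: L0/L1/L2 = -/H/DG → run H
t=37: L0/L1/L2 = -/-/DGH → run D
t=38: L0/L1/L2 = -/-/GH → run G
t=39: L0/L1/L2 = -/-/GH → run G
t=40: L0/L1/L2 = -/-/H → run H
t=41: L0/L1/L2 = -/-/H → run H
t=42: (idle)
t=43: (idle)
t=44: (idle)
t=45: (idle)
t=46: (idle)
t=47: (idle)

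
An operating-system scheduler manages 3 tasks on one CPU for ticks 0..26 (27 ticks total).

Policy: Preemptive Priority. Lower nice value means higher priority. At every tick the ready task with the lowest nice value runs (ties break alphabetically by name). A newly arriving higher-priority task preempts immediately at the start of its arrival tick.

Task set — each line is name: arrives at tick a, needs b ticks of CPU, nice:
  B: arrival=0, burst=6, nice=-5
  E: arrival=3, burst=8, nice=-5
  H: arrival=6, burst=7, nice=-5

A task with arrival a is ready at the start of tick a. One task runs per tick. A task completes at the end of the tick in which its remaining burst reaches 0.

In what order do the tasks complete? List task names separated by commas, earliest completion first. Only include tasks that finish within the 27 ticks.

t=0: ready={B} → run B
t=1: ready={B} → run B
t=2: ready={B} → run B
t=3: ready={B,E} → run B
t=4: ready={B,E} → run B
t=5: ready={B,E} → run B
t=6: ready={E,H} → run E
t=7: ready={E,H} → run E
t=8: ready={E,H} → run E
t=9: ready={E,H} → run E
t=10: ready={E,H} → run E
t=11: ready={E,H} → run E
t=12: ready={E,H} → run E
t=13: ready={E,H} → run E
t=14: ready={H} → run H
t=15: ready={H} → run H
t=16: ready={H} → run H
t=17: ready={H} → run H
t=18: ready={H} → run H
t=19: ready={H} → run H
t=20: ready={H} → run H
t=21: (idle)
t=22: (idle)
t=23: (idle)
t=24: (idle)
t=25: (idle)
t=26: (idle)

completion order = B, E, H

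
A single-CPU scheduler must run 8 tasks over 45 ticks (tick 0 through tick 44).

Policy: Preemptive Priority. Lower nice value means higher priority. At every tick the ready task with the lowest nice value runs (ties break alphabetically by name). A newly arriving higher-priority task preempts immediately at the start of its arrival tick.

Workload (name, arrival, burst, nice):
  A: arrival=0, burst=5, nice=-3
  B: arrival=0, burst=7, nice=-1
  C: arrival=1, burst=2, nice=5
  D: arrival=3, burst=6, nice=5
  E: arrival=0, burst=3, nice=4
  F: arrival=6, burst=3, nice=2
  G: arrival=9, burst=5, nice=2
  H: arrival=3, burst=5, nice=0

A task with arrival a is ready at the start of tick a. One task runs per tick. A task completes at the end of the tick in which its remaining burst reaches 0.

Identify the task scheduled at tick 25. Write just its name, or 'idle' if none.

t=0: ready={A,B,E} → run A
t=1: ready={A,B,C,E} → run A
t=2: ready={A,B,C,E} → run A
t=3: ready={A,B,C,D,E,H} → run A
t=4: ready={A,B,C,D,E,H} → run A
t=5: ready={B,C,D,E,H} → run B
t=6: ready={B,C,D,E,F,H} → run B
t=7: ready={B,C,D,E,F,H} → run B
t=8: ready={B,C,D,E,F,H} → run B
t=9: ready={B,C,D,E,F,G,H} → run B
t=10: ready={B,C,D,E,F,G,H} → run B
t=11: ready={B,C,D,E,F,G,H} → run B
t=12: ready={C,D,E,F,G,H} → run H
t=13: ready={C,D,E,F,G,H} → run H
t=14: ready={C,D,E,F,G,H} → run H
t=15: ready={C,D,E,F,G,H} → run H
t=16: ready={C,D,E,F,G,H} → run H
t=17: ready={C,D,E,F,G} → run F
t=18: ready={C,D,E,F,G} → run F
t=19: ready={C,D,E,F,G} → run F
t=20: ready={C,D,E,G} → run G
t=21: ready={C,D,E,G} → run G
t=22: ready={C,D,E,G} → run G
t=23: ready={C,D,E,G} → run G
t=24: ready={C,D,E,G} → run G
t=25: ready={C,D,E} → run E
t=26: ready={C,D,E} → run E
t=27: ready={C,D,E} → run E
t=28: ready={C,D} → run C
t=29: ready={C,D} → run C
t=30: ready={D} → run D
t=31: ready={D} → run D
t=32: ready={D} → run D
t=33: ready={D} → run D
t=34: ready={D} → run D
t=35: ready={D} → run D
t=36: (idle)
t=37: (idle)
t=38: (idle)
t=39: (idle)
t=40: (idle)
t=41: (idle)
t=42: (idle)
t=43: (idle)
t=44: (idle)

running at tick 25 = E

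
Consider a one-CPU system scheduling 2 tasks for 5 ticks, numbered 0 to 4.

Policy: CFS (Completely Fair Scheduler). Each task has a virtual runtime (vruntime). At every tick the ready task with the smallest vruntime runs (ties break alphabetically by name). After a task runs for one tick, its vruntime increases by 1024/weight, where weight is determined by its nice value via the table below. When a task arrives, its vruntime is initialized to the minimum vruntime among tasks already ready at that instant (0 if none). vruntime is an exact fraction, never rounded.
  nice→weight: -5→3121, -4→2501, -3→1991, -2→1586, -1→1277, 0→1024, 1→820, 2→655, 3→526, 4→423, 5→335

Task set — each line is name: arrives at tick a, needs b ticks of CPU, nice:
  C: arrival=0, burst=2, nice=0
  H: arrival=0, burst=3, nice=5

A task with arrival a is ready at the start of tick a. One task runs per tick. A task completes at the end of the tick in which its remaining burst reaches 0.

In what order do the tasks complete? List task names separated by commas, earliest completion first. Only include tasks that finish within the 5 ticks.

t=0: vr[C=0 H=0] → run C
t=1: vr[C=1 H=0] → run H
t=2: vr[C=1 H=1024/335] → run C
t=3: vr[H=1024/335] → run H
t=4: vr[H=2048/335] → run H

completion order = C, H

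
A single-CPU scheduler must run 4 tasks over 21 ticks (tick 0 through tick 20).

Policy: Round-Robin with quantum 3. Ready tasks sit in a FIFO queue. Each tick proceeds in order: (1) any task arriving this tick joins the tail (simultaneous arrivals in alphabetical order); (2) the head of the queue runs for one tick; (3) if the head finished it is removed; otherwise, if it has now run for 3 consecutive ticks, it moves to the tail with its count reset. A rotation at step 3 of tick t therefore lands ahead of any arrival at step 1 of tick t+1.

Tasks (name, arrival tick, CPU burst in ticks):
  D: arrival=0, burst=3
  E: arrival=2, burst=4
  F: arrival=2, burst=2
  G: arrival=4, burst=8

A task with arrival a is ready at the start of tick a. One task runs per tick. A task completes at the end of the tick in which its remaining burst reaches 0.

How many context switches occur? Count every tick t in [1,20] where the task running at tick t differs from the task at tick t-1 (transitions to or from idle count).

context switches = 6

t=0: queue=[D] q_used=0 → run D
t=1: queue=[D] q_used=1 → run D
t=2: queue=[D,E,F] q_used=2 → run D
t=3: queue=[E,F] q_used=0 → run E
t=4: queue=[E,F,G] q_used=1 → run E
t=5: queue=[E,F,G] q_used=2 → run E
t=6: queue=[F,G,E] q_used=0 → run F
t=7: queue=[F,G,E] q_used=1 → run F
t=8: queue=[G,E] q_used=0 → run G
t=9: queue=[G,E] q_used=1 → run G
t=10: queue=[G,E] q_used=2 → run G
t=11: queue=[E,G] q_used=0 → run E
t=12: queue=[G] q_used=0 → run G
t=13: queue=[G] q_used=1 → run G
t=14: queue=[G] q_used=2 → run G
t=15: queue=[G] q_used=0 → run G
t=16: queue=[G] q_used=1 → run G
t=17: (idle)
t=18: (idle)
t=19: (idle)
t=20: (idle)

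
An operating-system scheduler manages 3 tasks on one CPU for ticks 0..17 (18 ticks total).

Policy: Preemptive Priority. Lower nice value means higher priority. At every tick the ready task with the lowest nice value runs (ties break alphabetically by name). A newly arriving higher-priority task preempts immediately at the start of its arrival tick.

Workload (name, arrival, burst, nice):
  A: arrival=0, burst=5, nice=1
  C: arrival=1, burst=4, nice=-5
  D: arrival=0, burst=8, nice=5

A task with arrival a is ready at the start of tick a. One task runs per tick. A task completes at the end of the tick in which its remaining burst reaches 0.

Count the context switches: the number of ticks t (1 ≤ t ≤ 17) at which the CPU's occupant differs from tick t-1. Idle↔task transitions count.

context switches = 4

t=0: ready={A,D} → run A
t=1: ready={A,C,D} → run C
t=2: ready={A,C,D} → run C
t=3: ready={A,C,D} → run C
t=4: ready={A,C,D} → run C
t=5: ready={A,D} → run A
t=6: ready={A,D} → run A
t=7: ready={A,D} → run A
t=8: ready={A,D} → run A
t=9: ready={D} → run D
t=10: ready={D} → run D
t=11: ready={D} → run D
t=12: ready={D} → run D
t=13: ready={D} → run D
t=14: ready={D} → run D
t=15: ready={D} → run D
t=16: ready={D} → run D
t=17: (idle)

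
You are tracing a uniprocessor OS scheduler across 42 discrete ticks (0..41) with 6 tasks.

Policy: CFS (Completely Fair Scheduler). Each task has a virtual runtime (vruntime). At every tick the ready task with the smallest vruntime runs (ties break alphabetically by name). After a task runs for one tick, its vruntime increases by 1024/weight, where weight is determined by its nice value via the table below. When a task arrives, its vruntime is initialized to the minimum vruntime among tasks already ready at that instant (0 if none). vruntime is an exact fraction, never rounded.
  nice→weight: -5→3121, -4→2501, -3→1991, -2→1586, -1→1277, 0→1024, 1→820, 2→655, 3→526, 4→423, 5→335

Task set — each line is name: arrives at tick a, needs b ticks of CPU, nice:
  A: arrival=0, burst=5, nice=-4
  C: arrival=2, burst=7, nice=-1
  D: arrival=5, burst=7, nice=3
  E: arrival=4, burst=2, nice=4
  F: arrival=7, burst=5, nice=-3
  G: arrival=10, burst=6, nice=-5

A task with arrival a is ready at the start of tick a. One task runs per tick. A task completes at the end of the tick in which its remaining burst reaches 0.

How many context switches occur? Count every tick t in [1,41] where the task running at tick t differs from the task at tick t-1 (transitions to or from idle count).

context switches = 25

t=0: vr[A=0] → run A
t=1: vr[A=1024/2501] → run A
t=2: vr[A=2048/2501 C=2048/2501] → run A
t=3: vr[A=3072/2501 C=2048/2501] → run C
t=4: vr[A=3072/2501 C=5176320/3193777 E=3072/2501] → run A
t=5: vr[A=4096/2501 C=5176320/3193777 D=3072/2501 E=3072/2501] → run D
t=6: vr[A=4096/2501 C=5176320/3193777 D=2088448/657763 E=3072/2501] → run E
t=7: vr[A=4096/2501 C=5176320/3193777 D=2088448/657763 E=3860480/1057923 F=5176320/3193777] → run C
t=8: vr[A=4096/2501 C=7737344/3193777 D=2088448/657763 E=3860480/1057923 F=5176320/3193777] → run F
t=9: vr[A=4096/2501 C=7737344/3193777 D=2088448/657763 E=3860480/1057923 F=13576480768/6358810007] → run A
t=10: vr[C=7737344/3193777 D=2088448/657763 E=3860480/1057923 F=13576480768/6358810007 G=13576480768/6358810007] → run F
t=11: vr[C=7737344/3193777 D=2088448/657763 E=3860480/1057923 F=16846908416/6358810007 G=13576480768/6358810007] → run G
t=12: vr[C=7737344/3193777 D=2088448/657763 E=3860480/1057923 F=16846908416/6358810007 G=48883617924096/19845846031847] → run C
t=13: vr[C=10298368/3193777 D=2088448/657763 E=3860480/1057923 F=16846908416/6358810007 G=48883617924096/19845846031847] → run G
t=14: vr[C=10298368/3193777 D=2088448/657763 E=3860480/1057923 F=16846908416/6358810007 G=55395039371264/19845846031847] → run F
t=15: vr[C=10298368/3193777 D=2088448/657763 E=3860480/1057923 F=20117336064/6358810007 G=55395039371264/19845846031847] → run G
t=16: vr[C=10298368/3193777 D=2088448/657763 E=3860480/1057923 F=20117336064/6358810007 G=61906460818432/19845846031847] → run G
t=17: vr[C=10298368/3193777 D=2088448/657763 E=3860480/1057923 F=20117336064/6358810007 G=68417882265600/19845846031847] → run F
t=18: vr[C=10298368/3193777 D=2088448/657763 E=3860480/1057923 F=23387763712/6358810007 G=68417882265600/19845846031847] → run D
t=19: vr[C=10298368/3193777 D=3368960/657763 E=3860480/1057923 F=23387763712/6358810007 G=68417882265600/19845846031847] → run C
t=20: vr[C=12859392/3193777 D=3368960/657763 E=3860480/1057923 F=23387763712/6358810007 G=68417882265600/19845846031847] → run G
t=21: vr[C=12859392/3193777 D=3368960/657763 E=3860480/1057923 F=23387763712/6358810007 G=74929303712768/19845846031847] → run E
t=22: vr[C=12859392/3193777 D=3368960/657763 F=23387763712/6358810007 G=74929303712768/19845846031847] → run F
t=23: vr[C=12859392/3193777 D=3368960/657763 G=74929303712768/19845846031847] → run G
t=24: vr[C=12859392/3193777 D=3368960/657763] → run C
t=25: vr[C=15420416/3193777 D=3368960/657763] → run C
t=26: vr[C=17981440/3193777 D=3368960/657763] → run D
t=27: vr[C=17981440/3193777 D=4649472/657763] → run C
t=28: vr[D=4649472/657763] → run D
t=29: vr[D=5929984/657763] → run D
t=30: vr[D=7210496/657763] → run D
t=31: vr[D=8491008/657763] → run D
t=32: (idle)
t=33: (idle)
t=34: (idle)
t=35: (idle)
t=36: (idle)
t=37: (idle)
t=38: (idle)
t=39: (idle)
t=40: (idle)
t=41: (idle)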